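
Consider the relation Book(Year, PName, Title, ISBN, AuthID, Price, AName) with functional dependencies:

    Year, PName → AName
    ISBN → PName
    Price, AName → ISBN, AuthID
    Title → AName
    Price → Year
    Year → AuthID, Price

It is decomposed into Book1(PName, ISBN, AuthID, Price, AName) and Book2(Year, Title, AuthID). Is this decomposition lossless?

No

Common attributes: Book1 ∩ Book2 = {AuthID}.
No dependency enlarges {AuthID}, so (AuthID)⁺ = {AuthID}.
The closure contains neither all of Book1 = {PName, ISBN, AuthID, Price, AName} nor all of Book2 = {Year, Title, AuthID}, so the common attributes are not a superkey of either fragment. The join is lossy.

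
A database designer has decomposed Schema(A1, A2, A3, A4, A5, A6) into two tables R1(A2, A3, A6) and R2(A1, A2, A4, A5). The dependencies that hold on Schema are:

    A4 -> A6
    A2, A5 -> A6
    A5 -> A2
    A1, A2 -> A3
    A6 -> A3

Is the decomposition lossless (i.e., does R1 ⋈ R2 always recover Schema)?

No

Common attributes: R1 ∩ R2 = {A2}.
No dependency enlarges {A2}, so (A2)⁺ = {A2}.
The closure contains neither all of R1 = {A2, A3, A6} nor all of R2 = {A1, A2, A4, A5}, so the common attributes are not a superkey of either fragment. The join is lossy.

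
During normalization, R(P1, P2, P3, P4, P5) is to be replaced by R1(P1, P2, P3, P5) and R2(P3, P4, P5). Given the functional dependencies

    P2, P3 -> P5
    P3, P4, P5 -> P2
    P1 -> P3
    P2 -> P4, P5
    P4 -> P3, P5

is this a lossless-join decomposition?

Common attributes: R1 ∩ R2 = {P3, P5}.
No dependency enlarges {P3, P5}, so (P3, P5)⁺ = {P3, P5}.
The closure contains neither all of R1 = {P1, P2, P3, P5} nor all of R2 = {P3, P4, P5}, so the common attributes are not a superkey of either fragment. The join is lossy.

No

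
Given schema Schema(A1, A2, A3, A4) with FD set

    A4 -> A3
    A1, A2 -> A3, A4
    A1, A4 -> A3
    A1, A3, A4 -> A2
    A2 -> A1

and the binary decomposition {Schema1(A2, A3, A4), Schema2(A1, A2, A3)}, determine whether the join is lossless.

Yes

Common attributes: Schema1 ∩ Schema2 = {A2, A3}.
Closure of {A2, A3}: A2 → A1 applies, adding A1; A1, A2 → A3, A4 applies, adding A4. So (A2, A3)⁺ = {A1, A2, A3, A4}.
This closure contains every attribute of Schema1, so Schema1 ∩ Schema2 → Schema1. The join is lossless.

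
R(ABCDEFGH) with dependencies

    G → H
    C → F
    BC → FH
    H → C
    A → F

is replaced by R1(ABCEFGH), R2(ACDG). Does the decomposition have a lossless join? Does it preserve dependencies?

lossy but dependency-preserving

Lossless test: (ACG)⁺ = {ACFGH}, which is a superkey of neither fragment — lossy.
Dependency preservation: every FD's attributes lie within a single fragment, so each can be enforced locally — preserved.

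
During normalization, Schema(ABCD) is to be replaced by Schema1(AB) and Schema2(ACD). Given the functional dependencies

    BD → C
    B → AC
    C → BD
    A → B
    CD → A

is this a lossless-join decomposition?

Common attributes: Schema1 ∩ Schema2 = {A}.
Closure of {A}: A → B applies, adding B; B → AC applies, adding C; C → BD applies, adding D. So (A)⁺ = {ABCD}.
This closure contains every attribute of Schema1, so Schema1 ∩ Schema2 → Schema1. The join is lossless.

Yes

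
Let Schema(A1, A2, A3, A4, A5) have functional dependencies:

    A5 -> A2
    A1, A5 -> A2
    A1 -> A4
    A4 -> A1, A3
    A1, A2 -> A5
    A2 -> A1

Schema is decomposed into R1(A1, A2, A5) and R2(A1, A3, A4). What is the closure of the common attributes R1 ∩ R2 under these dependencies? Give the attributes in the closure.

R1 ∩ R2 = {A1}.
A1 → A4 applies, adding A4
A4 → A1, A3 applies, adding A3
Closure: {A1, A3, A4}.

A1, A3, A4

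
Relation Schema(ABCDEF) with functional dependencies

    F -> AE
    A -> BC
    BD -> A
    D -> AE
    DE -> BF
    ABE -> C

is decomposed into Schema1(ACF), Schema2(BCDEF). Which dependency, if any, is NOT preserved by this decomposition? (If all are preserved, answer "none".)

Check A → BC: no single fragment contains all of {ABC}, and the restricted closure of {A} across the fragments never reaches {BC}.
F → AE is preserved.
BD → A is preserved.
D → AE is preserved.
DE → BF is preserved.
ABE → C is preserved.

A -> BC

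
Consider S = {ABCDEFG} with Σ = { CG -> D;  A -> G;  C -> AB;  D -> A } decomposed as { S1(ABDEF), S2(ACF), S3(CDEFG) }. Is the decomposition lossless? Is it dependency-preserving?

Lossless test (chase): Rows 1 and 2 agree on A; apply A→G and equate their G entries. Rows 2 and 3 agree on C; apply C→AB and equate their AB entries. Rows 1 and 3 agree on A; apply A→G and equate their G entries. Rows 2 and 3 agree on CG; apply CG→D and equate their D entries. No row becomes fully distinguished — the join is lossy.
Dependency preservation: the restricted closure of {A} across the fragments never reaches {G}, so A → G cannot be enforced without a join — not preserved.

lossy and not dependency-preserving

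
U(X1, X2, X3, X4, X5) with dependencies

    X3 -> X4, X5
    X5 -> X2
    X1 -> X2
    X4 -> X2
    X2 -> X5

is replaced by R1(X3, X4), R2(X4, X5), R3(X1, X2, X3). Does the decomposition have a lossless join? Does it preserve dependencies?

lossless but not dependency-preserving

Lossless test (chase): Rows 1 and 3 agree on X3; apply X3→X4, X5 and equate their X4, X5 entries. Rows 1 and 3 agree on X5; apply X5→X2 and equate their X2 entries. Rows 1 and 2 agree on X4; apply X4→X2 and equate their X2 entries. Rows 1 and 2 agree on X2; apply X2→X5 and equate their X5 entries. Row 3 is now all distinguished symbols — the join is lossless.
Dependency preservation: the restricted closure of {X5} across the fragments never reaches {X2}, so X5 → X2 cannot be enforced without a join — not preserved.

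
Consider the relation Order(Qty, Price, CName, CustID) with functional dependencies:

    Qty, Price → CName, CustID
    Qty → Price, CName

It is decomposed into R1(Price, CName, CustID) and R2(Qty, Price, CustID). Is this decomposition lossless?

Common attributes: R1 ∩ R2 = {Price, CustID}.
No dependency enlarges {Price, CustID}, so (Price, CustID)⁺ = {Price, CustID}.
The closure contains neither all of R1 = {Price, CName, CustID} nor all of R2 = {Qty, Price, CustID}, so the common attributes are not a superkey of either fragment. The join is lossy.

No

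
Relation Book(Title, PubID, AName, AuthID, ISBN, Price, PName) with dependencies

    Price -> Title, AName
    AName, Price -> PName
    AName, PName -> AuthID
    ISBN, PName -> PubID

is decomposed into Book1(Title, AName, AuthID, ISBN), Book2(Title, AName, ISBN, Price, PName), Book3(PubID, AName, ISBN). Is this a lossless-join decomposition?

Chase test. Columns are Title, PubID, AName, AuthID, ISBN, Price, PName; row i has aⱼ where attribute j ∈ Booki, else bᵢⱼ.
Initial tableau (one row per fragment):
  row 1: a1 b12 a3 a4 a5 b16 b17
  row 2: a1 b22 a3 b24 a5 a6 a7
  row 3: b31 a2 a3 b34 a5 b36 b37
No row becomes fully distinguished — the join is lossy.

No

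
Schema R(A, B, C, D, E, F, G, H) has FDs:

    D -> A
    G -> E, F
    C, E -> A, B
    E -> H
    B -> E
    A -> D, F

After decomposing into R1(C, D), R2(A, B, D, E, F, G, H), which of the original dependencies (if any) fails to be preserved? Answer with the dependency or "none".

C, E -> A, B

Check C, E → A, B: no single fragment contains all of {A, B, C, E}, and the restricted closure of {C, E} across the fragments never reaches {A, B}.
D → A is preserved.
G → E, F is preserved.
E → H is preserved.
B → E is preserved.
A → D, F is preserved.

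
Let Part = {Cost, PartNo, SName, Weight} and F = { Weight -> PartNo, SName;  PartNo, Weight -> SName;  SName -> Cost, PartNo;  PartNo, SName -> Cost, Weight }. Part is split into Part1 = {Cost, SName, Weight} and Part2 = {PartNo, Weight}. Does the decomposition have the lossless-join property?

Yes

Common attributes: Part1 ∩ Part2 = {Weight}.
Closure of {Weight}: Weight → PartNo, SName applies, adding PartNo, SName; SName → Cost, PartNo applies, adding Cost. So (Weight)⁺ = {Cost, PartNo, SName, Weight}.
This closure contains every attribute of Part1, so Part1 ∩ Part2 → Part1. The join is lossless.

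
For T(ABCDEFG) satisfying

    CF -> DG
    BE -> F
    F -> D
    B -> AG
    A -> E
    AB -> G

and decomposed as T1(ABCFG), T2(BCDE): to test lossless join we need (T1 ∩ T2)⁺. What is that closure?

T1 ∩ T2 = {BC}.
B → AG applies, adding AG
A → E applies, adding E
BE → F applies, adding F
F → D applies, adding D
Closure: {ABCDEFG}.

ABCDEFG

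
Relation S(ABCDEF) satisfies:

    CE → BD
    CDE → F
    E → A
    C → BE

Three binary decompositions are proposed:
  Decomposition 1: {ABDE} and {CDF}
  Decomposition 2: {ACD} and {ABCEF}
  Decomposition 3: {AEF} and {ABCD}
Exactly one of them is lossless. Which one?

Decomposition 2

Decomposition 1: common = {D}, closure = {D} → lossy.
Decomposition 2: common = {AC}, closure = {ABCDEF} → lossless.
Decomposition 3: common = {A}, closure = {A} → lossy.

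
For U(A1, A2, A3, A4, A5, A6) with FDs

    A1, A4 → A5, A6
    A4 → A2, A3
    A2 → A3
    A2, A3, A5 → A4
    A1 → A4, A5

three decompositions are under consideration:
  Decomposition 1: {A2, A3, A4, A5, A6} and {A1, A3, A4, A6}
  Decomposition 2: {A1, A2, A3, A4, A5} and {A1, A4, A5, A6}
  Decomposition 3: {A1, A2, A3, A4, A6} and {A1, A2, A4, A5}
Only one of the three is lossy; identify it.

Decomposition 1: common = {A3, A4, A6}, closure = {A2, A3, A4, A6} → lossy.
Decomposition 2: common = {A1, A4, A5}, closure = {A1, A2, A3, A4, A5, A6} → lossless.
Decomposition 3: common = {A1, A2, A4}, closure = {A1, A2, A3, A4, A5, A6} → lossless.

Decomposition 1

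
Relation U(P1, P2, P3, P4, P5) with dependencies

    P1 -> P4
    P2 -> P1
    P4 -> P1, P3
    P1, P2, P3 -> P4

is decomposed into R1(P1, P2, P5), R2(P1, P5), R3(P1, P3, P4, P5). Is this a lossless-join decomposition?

Yes

Chase test. Columns are P1, P2, P3, P4, P5; row i has aⱼ where attribute j ∈ Ri, else bᵢⱼ.
Initial tableau (one row per fragment):
  row 1: a1 a2 b13 b14 a5
  row 2: a1 b22 b23 b24 a5
  row 3: a1 b32 a3 a4 a5
Rows 1 and 2 agree on P1; apply P1→P4 and equate their P4 entries.
Rows 1 and 3 agree on P1; apply P1→P4 and equate their P4 entries.
Rows 1 and 2 agree on P4; apply P4→P1, P3 and equate their P1, P3 entries.
Rows 1 and 3 agree on P4; apply P4→P1, P3 and equate their P1, P3 entries.
Row 1 is now all distinguished symbols — the join is lossless.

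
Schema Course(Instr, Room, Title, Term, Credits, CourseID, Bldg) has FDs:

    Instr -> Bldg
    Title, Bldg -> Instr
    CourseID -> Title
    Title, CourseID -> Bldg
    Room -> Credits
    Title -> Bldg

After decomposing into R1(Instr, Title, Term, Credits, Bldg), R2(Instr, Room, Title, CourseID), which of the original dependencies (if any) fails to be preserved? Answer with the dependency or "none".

Room -> Credits

Check Room → Credits: no single fragment contains all of {Room, Credits}, and the restricted closure of {Room} across the fragments never reaches {Credits}.
Instr → Bldg is preserved.
Title, Bldg → Instr is preserved.
CourseID → Title is preserved.
Title, CourseID → Bldg is preserved.
Title → Bldg is preserved.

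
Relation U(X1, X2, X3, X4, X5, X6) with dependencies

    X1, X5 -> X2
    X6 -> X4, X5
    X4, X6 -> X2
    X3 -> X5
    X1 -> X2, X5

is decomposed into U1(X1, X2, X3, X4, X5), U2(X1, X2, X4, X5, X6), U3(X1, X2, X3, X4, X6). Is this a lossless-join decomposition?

Chase test. Columns are X1, X2, X3, X4, X5, X6; row i has aⱼ where attribute j ∈ Ui, else bᵢⱼ.
Initial tableau (one row per fragment):
  row 1: a1 a2 a3 a4 a5 b16
  row 2: a1 a2 b23 a4 a5 a6
  row 3: a1 a2 a3 a4 b35 a6
Rows 2 and 3 agree on X6; apply X6→X4, X5 and equate their X4, X5 entries.
Row 3 is now all distinguished symbols — the join is lossless.

Yes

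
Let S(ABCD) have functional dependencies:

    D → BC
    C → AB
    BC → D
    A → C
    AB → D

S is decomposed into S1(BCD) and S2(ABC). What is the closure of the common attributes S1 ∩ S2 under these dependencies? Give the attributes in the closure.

S1 ∩ S2 = {BC}.
C → AB applies, adding A
BC → D applies, adding D
Closure: {ABCD}.

ABCD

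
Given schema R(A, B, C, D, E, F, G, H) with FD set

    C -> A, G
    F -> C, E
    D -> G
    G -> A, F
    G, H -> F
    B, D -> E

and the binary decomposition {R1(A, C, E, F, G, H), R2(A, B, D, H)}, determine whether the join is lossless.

Common attributes: R1 ∩ R2 = {A, H}.
No dependency enlarges {A, H}, so (A, H)⁺ = {A, H}.
The closure contains neither all of R1 = {A, C, E, F, G, H} nor all of R2 = {A, B, D, H}, so the common attributes are not a superkey of either fragment. The join is lossy.

No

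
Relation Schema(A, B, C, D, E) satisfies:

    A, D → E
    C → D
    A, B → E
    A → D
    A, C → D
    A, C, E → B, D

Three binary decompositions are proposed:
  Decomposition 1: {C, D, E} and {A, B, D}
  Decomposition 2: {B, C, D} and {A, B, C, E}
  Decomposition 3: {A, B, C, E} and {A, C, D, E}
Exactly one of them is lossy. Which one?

Decomposition 1: common = {D}, closure = {D} → lossy.
Decomposition 2: common = {B, C}, closure = {B, C, D} → lossless.
Decomposition 3: common = {A, C, E}, closure = {A, B, C, D, E} → lossless.

Decomposition 1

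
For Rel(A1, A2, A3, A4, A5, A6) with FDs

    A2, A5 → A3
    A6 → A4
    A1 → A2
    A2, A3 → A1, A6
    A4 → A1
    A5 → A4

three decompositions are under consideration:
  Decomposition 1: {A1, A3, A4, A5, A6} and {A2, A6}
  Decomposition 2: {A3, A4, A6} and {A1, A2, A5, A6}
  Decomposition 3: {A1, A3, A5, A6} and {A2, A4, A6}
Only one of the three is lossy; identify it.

Decomposition 2

Decomposition 1: common = {A6}, closure = {A1, A2, A4, A6} → lossless.
Decomposition 2: common = {A6}, closure = {A1, A2, A4, A6} → lossy.
Decomposition 3: common = {A6}, closure = {A1, A2, A4, A6} → lossless.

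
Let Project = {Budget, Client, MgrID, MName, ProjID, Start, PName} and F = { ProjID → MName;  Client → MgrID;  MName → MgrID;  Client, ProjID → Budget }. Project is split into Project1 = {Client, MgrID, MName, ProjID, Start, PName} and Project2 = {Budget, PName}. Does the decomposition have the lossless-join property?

No

Common attributes: Project1 ∩ Project2 = {PName}.
No dependency enlarges {PName}, so (PName)⁺ = {PName}.
The closure contains neither all of Project1 = {Client, MgrID, MName, ProjID, Start, PName} nor all of Project2 = {Budget, PName}, so the common attributes are not a superkey of either fragment. The join is lossy.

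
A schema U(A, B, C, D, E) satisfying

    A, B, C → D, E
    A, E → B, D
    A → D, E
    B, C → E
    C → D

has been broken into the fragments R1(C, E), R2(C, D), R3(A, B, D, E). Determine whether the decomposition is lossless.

No

Chase test. Columns are A, B, C, D, E; row i has aⱼ where attribute j ∈ Ri, else bᵢⱼ.
Initial tableau (one row per fragment):
  row 1: b11 b12 a3 b14 a5
  row 2: b21 b22 a3 a4 b25
  row 3: a1 a2 b33 a4 a5
Rows 1 and 2 agree on C; apply C→D and equate their D entries.
No row becomes fully distinguished — the join is lossy.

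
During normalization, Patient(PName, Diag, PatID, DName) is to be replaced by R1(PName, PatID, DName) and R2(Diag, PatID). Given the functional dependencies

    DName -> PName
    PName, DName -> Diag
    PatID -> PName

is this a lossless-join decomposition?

Common attributes: R1 ∩ R2 = {PatID}.
Closure of {PatID}: PatID → PName applies, adding PName. So (PatID)⁺ = {PName, PatID}.
The closure contains neither all of R1 = {PName, PatID, DName} nor all of R2 = {Diag, PatID}, so the common attributes are not a superkey of either fragment. The join is lossy.

No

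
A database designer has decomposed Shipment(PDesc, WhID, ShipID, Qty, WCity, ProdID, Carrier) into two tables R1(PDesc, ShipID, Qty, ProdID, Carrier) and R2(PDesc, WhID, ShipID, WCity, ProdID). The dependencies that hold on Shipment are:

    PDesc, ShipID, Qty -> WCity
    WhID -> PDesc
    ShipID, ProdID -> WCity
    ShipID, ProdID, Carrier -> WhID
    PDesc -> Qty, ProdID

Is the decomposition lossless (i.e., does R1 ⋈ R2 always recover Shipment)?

Common attributes: R1 ∩ R2 = {PDesc, ShipID, ProdID}.
Closure of {PDesc, ShipID, ProdID}: ShipID, ProdID → WCity applies, adding WCity; PDesc → Qty, ProdID applies, adding Qty. So (PDesc, ShipID, ProdID)⁺ = {PDesc, ShipID, Qty, WCity, ProdID}.
The closure contains neither all of R1 = {PDesc, ShipID, Qty, ProdID, Carrier} nor all of R2 = {PDesc, WhID, ShipID, WCity, ProdID}, so the common attributes are not a superkey of either fragment. The join is lossy.

No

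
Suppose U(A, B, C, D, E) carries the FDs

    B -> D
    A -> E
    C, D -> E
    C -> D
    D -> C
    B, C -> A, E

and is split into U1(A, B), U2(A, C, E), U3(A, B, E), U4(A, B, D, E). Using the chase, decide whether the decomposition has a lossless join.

No

Chase test. Columns are A, B, C, D, E; row i has aⱼ where attribute j ∈ Ui, else bᵢⱼ.
Initial tableau (one row per fragment):
  row 1: a1 a2 b13 b14 b15
  row 2: a1 b22 a3 b24 a5
  row 3: a1 a2 b33 b34 a5
  row 4: a1 a2 b43 a4 a5
Rows 1 and 3 agree on B; apply B→D and equate their D entries.
Rows 1 and 4 agree on B; apply B→D and equate their D entries.
Rows 1 and 2 agree on A; apply A→E and equate their E entries.
Rows 1 and 3 agree on D; apply D→C and equate their C entries.
Rows 1 and 4 agree on D; apply D→C and equate their C entries.
No row becomes fully distinguished — the join is lossy.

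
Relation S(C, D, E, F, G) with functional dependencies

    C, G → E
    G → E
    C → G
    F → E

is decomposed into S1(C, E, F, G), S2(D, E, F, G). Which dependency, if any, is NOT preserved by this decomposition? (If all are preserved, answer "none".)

none

C, G → E lies within S1.
G → E lies within S1.
C → G lies within S1.
F → E lies within S1.
Every dependency is enforceable on the fragments, so the decomposition is dependency-preserving.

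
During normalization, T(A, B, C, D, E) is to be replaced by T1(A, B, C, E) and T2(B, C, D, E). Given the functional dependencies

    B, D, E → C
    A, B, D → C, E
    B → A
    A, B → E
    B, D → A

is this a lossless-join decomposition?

Common attributes: T1 ∩ T2 = {B, C, E}.
Closure of {B, C, E}: B → A applies, adding A. So (B, C, E)⁺ = {A, B, C, E}.
This closure contains every attribute of T1, so T1 ∩ T2 → T1. The join is lossless.

Yes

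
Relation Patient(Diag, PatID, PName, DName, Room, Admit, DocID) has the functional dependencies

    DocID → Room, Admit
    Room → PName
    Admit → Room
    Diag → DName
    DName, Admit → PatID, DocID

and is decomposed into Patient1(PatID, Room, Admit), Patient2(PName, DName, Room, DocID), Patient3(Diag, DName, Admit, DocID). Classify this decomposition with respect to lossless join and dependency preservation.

lossy and not dependency-preserving

Lossless test (chase): Rows 2 and 3 agree on DocID; apply DocID→Room, Admit and equate their Room, Admit entries. Rows 1 and 2 agree on Room; apply Room→PName and equate their PName entries. Rows 1 and 3 agree on Room; apply Room→PName and equate their PName entries. Rows 2 and 3 agree on DName, Admit; apply DName, Admit→PatID, DocID and equate their PatID, DocID entries. No row becomes fully distinguished — the join is lossy.
Dependency preservation: the restricted closure of {DName, Admit} across the fragments never reaches {PatID, DocID}, so DName, Admit → PatID, DocID cannot be enforced without a join — not preserved.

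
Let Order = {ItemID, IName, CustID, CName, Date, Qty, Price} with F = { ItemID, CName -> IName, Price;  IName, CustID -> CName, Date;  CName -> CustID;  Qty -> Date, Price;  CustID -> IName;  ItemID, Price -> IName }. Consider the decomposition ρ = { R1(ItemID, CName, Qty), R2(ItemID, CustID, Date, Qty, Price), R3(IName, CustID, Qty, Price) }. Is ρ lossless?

No

Chase test. Columns are ItemID, IName, CustID, CName, Date, Qty, Price; row i has aⱼ where attribute j ∈ Ri, else bᵢⱼ.
Initial tableau (one row per fragment):
  row 1: a1 b12 b13 a4 b15 a6 b17
  row 2: a1 b22 a3 b24 a5 a6 a7
  row 3: b31 a2 a3 b34 b35 a6 a7
Rows 1 and 2 agree on Qty; apply Qty→Date, Price and equate their Date, Price entries.
Rows 1 and 3 agree on Qty; apply Qty→Date, Price and equate their Date, Price entries.
Rows 2 and 3 agree on CustID; apply CustID→IName and equate their IName entries.
Rows 1 and 2 agree on ItemID, Price; apply ItemID, Price→IName and equate their IName entries.
Rows 2 and 3 agree on IName, CustID; apply IName, CustID→CName, Date and equate their CName, Date entries.
No row becomes fully distinguished — the join is lossy.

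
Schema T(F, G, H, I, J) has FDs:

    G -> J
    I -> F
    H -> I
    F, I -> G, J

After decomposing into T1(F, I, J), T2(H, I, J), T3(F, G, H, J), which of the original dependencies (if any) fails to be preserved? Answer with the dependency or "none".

Check F, I → G, J: no single fragment contains all of {F, G, I, J}, and the restricted closure of {F, I} across the fragments never reaches {G, J}.
G → J is preserved.
I → F is preserved.
H → I is preserved.

F, I -> G, J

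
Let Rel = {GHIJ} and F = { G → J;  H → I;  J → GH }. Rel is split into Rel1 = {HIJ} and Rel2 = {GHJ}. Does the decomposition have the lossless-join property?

Yes

Common attributes: Rel1 ∩ Rel2 = {HJ}.
Closure of {HJ}: H → I applies, adding I; J → GH applies, adding G. So (HJ)⁺ = {GHIJ}.
This closure contains every attribute of Rel1, so Rel1 ∩ Rel2 → Rel1. The join is lossless.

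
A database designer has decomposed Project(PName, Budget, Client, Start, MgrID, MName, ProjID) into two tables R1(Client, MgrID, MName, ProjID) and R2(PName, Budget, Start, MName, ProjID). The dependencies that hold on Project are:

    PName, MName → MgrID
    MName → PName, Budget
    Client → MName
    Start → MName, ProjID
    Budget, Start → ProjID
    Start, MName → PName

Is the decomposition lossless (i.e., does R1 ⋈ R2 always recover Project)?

Common attributes: R1 ∩ R2 = {MName, ProjID}.
Closure of {MName, ProjID}: MName → PName, Budget applies, adding PName, Budget; PName, MName → MgrID applies, adding MgrID. So (MName, ProjID)⁺ = {PName, Budget, MgrID, MName, ProjID}.
The closure contains neither all of R1 = {Client, MgrID, MName, ProjID} nor all of R2 = {PName, Budget, Start, MName, ProjID}, so the common attributes are not a superkey of either fragment. The join is lossy.

No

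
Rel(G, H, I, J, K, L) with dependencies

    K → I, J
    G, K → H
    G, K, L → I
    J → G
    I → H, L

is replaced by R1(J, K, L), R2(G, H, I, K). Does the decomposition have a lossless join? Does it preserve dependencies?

lossless but not dependency-preserving

Lossless test: (K)⁺ = {G, H, I, J, K, L}, which contains all of one fragment — lossless.
Dependency preservation: the restricted closure of {J} across the fragments never reaches {G}, so J → G cannot be enforced without a join — not preserved.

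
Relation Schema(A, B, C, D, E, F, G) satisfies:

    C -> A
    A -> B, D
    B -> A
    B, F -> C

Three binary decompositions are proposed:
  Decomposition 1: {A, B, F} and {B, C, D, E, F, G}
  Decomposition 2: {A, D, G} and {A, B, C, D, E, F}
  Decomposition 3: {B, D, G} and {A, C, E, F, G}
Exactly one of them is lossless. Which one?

Decomposition 1

Decomposition 1: common = {B, F}, closure = {A, B, C, D, F} → lossless.
Decomposition 2: common = {A, D}, closure = {A, B, D} → lossy.
Decomposition 3: common = {G}, closure = {G} → lossy.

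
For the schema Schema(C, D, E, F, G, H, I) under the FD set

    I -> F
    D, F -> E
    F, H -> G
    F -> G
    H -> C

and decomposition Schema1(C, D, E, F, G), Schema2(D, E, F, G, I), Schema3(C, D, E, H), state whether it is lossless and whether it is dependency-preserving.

Lossless test (chase): applying each FD to every pair of rows produces no changes in the tableau, so no row becomes fully distinguished — the join is lossy.
Dependency preservation: F, H → G is not contained in any single fragment, but the restricted closure of its left-hand side across the fragments still reaches the right-hand side; the remaining FDs each lie inside some fragment. All dependencies are preserved.

lossy but dependency-preserving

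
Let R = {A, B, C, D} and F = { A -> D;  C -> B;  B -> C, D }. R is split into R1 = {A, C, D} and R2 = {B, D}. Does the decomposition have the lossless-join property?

Common attributes: R1 ∩ R2 = {D}.
No dependency enlarges {D}, so (D)⁺ = {D}.
The closure contains neither all of R1 = {A, C, D} nor all of R2 = {B, D}, so the common attributes are not a superkey of either fragment. The join is lossy.

No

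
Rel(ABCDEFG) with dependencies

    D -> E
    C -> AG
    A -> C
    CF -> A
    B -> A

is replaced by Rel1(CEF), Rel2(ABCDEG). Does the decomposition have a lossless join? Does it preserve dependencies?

Lossless test: (CE)⁺ = {ACEG}, which is a superkey of neither fragment — lossy.
Dependency preservation: CF → A is not contained in any single fragment, but the restricted closure of its left-hand side across the fragments still reaches the right-hand side; the remaining FDs each lie inside some fragment. All dependencies are preserved.

lossy but dependency-preserving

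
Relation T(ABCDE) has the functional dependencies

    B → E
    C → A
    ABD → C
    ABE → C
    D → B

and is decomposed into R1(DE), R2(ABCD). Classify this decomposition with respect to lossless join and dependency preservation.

lossless but not dependency-preserving

Lossless test: (D)⁺ = {BDE}, which contains all of one fragment — lossless.
Dependency preservation: the restricted closure of {B} across the fragments never reaches {E}, so B → E cannot be enforced without a join — not preserved.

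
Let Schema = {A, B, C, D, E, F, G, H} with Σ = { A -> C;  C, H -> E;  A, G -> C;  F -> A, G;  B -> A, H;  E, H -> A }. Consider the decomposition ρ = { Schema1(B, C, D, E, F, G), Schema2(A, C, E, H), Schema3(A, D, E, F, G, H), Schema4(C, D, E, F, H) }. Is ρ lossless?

Chase test. Columns are A, B, C, D, E, F, G, H; row i has aⱼ where attribute j ∈ Schemai, else bᵢⱼ.
Initial tableau (one row per fragment):
  row 1: b11 a2 a3 a4 a5 a6 a7 b18
  row 2: a1 b22 a3 b24 a5 b26 b27 a8
  row 3: a1 b32 b33 a4 a5 a6 a7 a8
  row 4: b41 b42 a3 a4 a5 a6 b47 a8
Rows 2 and 3 agree on A; apply A→C and equate their C entries.
Rows 1 and 3 agree on F; apply F→A, G and equate their A, G entries.
Rows 1 and 4 agree on F; apply F→A, G and equate their A, G entries.
No row becomes fully distinguished — the join is lossy.

No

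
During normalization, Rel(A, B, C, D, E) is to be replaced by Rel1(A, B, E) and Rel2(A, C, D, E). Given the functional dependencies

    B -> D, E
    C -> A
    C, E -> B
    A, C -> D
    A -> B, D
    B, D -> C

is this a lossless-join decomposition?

Common attributes: Rel1 ∩ Rel2 = {A, E}.
Closure of {A, E}: A → B, D applies, adding B, D; B, D → C applies, adding C. So (A, E)⁺ = {A, B, C, D, E}.
This closure contains every attribute of Rel1, so Rel1 ∩ Rel2 → Rel1. The join is lossless.

Yes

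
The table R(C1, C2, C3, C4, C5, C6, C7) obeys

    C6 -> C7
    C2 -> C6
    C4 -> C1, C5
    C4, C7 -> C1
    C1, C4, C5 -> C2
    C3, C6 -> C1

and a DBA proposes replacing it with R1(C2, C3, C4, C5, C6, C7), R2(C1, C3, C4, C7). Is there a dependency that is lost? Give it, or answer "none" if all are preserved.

C3, C6 -> C1

Check C3, C6 → C1: no single fragment contains all of {C1, C3, C6}, and the restricted closure of {C3, C6} across the fragments never reaches {C1}.
C6 → C7 is preserved.
C2 → C6 is preserved.
C4 → C1, C5 is preserved.
C4, C7 → C1 is preserved.
C1, C4, C5 → C2 is preserved.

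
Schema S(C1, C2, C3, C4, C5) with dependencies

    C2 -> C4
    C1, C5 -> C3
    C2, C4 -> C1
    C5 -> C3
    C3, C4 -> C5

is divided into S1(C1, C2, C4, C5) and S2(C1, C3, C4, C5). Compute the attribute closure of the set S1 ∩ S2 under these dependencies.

C1, C3, C4, C5

S1 ∩ S2 = {C1, C4, C5}.
C1, C5 → C3 applies, adding C3
Closure: {C1, C3, C4, C5}.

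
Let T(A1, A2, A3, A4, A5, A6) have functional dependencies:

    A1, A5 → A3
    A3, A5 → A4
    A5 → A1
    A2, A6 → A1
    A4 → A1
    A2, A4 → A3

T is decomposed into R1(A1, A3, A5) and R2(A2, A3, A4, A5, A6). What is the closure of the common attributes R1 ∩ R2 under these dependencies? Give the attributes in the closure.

R1 ∩ R2 = {A3, A5}.
A3, A5 → A4 applies, adding A4
A5 → A1 applies, adding A1
Closure: {A1, A3, A4, A5}.

A1, A3, A4, A5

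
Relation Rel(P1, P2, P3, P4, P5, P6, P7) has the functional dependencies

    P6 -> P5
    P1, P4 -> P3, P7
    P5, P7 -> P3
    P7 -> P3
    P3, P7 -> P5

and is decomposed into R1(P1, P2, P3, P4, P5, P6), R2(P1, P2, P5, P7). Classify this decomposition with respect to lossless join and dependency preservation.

Lossless test: (P1, P2, P5)⁺ = {P1, P2, P5}, which is a superkey of neither fragment — lossy.
Dependency preservation: the restricted closure of {P1, P4} across the fragments never reaches {P3, P7}, so P1, P4 → P3, P7 cannot be enforced without a join — not preserved.

lossy and not dependency-preserving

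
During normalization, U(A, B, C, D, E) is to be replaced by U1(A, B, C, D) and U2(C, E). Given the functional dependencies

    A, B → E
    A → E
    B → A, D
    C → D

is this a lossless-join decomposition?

No

Common attributes: U1 ∩ U2 = {C}.
Closure of {C}: C → D applies, adding D. So (C)⁺ = {C, D}.
The closure contains neither all of U1 = {A, B, C, D} nor all of U2 = {C, E}, so the common attributes are not a superkey of either fragment. The join is lossy.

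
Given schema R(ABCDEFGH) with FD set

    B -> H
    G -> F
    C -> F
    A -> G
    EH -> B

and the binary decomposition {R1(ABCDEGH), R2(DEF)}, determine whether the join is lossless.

Common attributes: R1 ∩ R2 = {DE}.
No dependency enlarges {DE}, so (DE)⁺ = {DE}.
The closure contains neither all of R1 = {ABCDEGH} nor all of R2 = {DEF}, so the common attributes are not a superkey of either fragment. The join is lossy.

No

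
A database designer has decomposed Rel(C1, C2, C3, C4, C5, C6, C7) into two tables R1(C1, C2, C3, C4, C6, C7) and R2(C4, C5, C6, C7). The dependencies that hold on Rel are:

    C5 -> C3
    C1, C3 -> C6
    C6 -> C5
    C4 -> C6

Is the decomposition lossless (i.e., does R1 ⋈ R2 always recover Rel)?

Yes

Common attributes: R1 ∩ R2 = {C4, C6, C7}.
Closure of {C4, C6, C7}: C6 → C5 applies, adding C5; C5 → C3 applies, adding C3. So (C4, C6, C7)⁺ = {C3, C4, C5, C6, C7}.
This closure contains every attribute of R2, so R1 ∩ R2 → R2. The join is lossless.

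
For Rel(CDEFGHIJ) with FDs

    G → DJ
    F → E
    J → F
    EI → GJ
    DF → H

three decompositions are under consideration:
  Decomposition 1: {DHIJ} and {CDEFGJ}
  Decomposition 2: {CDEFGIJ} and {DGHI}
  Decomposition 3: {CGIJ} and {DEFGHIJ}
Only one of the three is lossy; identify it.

Decomposition 1: common = {DJ}, closure = {DEFHJ} → lossy.
Decomposition 2: common = {DGI}, closure = {DEFGHIJ} → lossless.
Decomposition 3: common = {GIJ}, closure = {DEFGHIJ} → lossless.

Decomposition 1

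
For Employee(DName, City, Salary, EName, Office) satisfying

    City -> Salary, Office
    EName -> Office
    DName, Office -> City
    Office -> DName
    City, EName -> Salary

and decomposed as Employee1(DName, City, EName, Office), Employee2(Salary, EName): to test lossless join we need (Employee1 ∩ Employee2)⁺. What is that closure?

Employee1 ∩ Employee2 = {EName}.
EName → Office applies, adding Office
Office → DName applies, adding DName
DName, Office → City applies, adding City
City, EName → Salary applies, adding Salary
Closure: {DName, City, Salary, EName, Office}.

DName, City, Salary, EName, Office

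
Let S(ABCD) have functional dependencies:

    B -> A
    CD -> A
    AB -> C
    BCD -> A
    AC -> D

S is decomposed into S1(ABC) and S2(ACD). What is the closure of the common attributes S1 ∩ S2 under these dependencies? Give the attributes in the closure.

ACD

S1 ∩ S2 = {AC}.
AC → D applies, adding D
Closure: {ACD}.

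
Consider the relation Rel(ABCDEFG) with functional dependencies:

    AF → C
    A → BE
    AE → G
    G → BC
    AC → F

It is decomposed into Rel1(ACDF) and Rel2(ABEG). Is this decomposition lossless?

Yes

Common attributes: Rel1 ∩ Rel2 = {A}.
Closure of {A}: A → BE applies, adding BE; AE → G applies, adding G; G → BC applies, adding C; AC → F applies, adding F. So (A)⁺ = {ABCEFG}.
This closure contains every attribute of Rel2, so Rel1 ∩ Rel2 → Rel2. The join is lossless.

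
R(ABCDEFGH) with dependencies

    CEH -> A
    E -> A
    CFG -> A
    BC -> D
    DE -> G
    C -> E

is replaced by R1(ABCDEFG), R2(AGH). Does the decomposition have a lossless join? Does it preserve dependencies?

Lossless test: (AG)⁺ = {AG}, which is a superkey of neither fragment — lossy.
Dependency preservation: CEH → A is not contained in any single fragment, but the restricted closure of its left-hand side across the fragments still reaches the right-hand side; the remaining FDs each lie inside some fragment. All dependencies are preserved.

lossy but dependency-preserving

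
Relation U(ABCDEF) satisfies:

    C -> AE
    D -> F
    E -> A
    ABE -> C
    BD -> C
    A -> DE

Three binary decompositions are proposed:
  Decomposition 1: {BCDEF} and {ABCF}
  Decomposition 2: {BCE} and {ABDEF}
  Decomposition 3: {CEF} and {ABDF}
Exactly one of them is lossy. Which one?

Decomposition 1: common = {BCF}, closure = {ABCDEF} → lossless.
Decomposition 2: common = {BE}, closure = {ABCDEF} → lossless.
Decomposition 3: common = {F}, closure = {F} → lossy.

Decomposition 3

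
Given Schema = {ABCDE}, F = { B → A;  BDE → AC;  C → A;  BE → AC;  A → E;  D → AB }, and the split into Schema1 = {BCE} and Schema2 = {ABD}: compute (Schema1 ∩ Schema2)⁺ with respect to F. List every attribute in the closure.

ABCE

Schema1 ∩ Schema2 = {B}.
B → A applies, adding A
A → E applies, adding E
BE → AC applies, adding C
Closure: {ABCE}.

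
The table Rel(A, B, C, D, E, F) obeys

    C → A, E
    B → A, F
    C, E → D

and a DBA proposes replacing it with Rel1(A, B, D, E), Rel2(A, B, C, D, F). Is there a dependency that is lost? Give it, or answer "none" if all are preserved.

Check C → A, E: no single fragment contains all of {A, C, E}, and the restricted closure of {C} across the fragments never reaches {A, E}.
B → A, F is preserved.
C, E → D is preserved.

C → A, E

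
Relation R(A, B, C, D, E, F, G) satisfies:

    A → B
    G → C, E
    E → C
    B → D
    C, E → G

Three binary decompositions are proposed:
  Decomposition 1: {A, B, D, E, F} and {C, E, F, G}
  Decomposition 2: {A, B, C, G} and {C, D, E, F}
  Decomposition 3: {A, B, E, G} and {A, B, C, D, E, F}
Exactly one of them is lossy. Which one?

Decomposition 2

Decomposition 1: common = {E, F}, closure = {C, E, F, G} → lossless.
Decomposition 2: common = {C}, closure = {C} → lossy.
Decomposition 3: common = {A, B, E}, closure = {A, B, C, D, E, G} → lossless.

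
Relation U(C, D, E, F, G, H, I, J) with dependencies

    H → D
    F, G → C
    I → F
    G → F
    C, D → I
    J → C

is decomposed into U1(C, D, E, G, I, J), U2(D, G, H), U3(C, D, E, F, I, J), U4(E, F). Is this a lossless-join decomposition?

No

Chase test. Columns are C, D, E, F, G, H, I, J; row i has aⱼ where attribute j ∈ Ui, else bᵢⱼ.
Initial tableau (one row per fragment):
  row 1: a1 a2 a3 b14 a5 b16 a7 a8
  row 2: b21 a2 b23 b24 a5 a6 b27 b28
  row 3: a1 a2 a3 a4 b35 b36 a7 a8
  row 4: b41 b42 a3 a4 b45 b46 b47 b48
Rows 1 and 3 agree on I; apply I→F and equate their F entries.
Rows 1 and 2 agree on G; apply G→F and equate their F entries.
Rows 1 and 2 agree on F, G; apply F, G→C and equate their C entries.
Rows 1 and 2 agree on C, D; apply C, D→I and equate their I entries.
No row becomes fully distinguished — the join is lossy.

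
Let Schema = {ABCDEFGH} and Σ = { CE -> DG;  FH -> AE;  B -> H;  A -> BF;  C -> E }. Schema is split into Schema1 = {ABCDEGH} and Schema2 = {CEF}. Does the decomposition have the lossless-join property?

No

Common attributes: Schema1 ∩ Schema2 = {CE}.
Closure of {CE}: CE → DG applies, adding DG. So (CE)⁺ = {CDEG}.
The closure contains neither all of Schema1 = {ABCDEGH} nor all of Schema2 = {CEF}, so the common attributes are not a superkey of either fragment. The join is lossy.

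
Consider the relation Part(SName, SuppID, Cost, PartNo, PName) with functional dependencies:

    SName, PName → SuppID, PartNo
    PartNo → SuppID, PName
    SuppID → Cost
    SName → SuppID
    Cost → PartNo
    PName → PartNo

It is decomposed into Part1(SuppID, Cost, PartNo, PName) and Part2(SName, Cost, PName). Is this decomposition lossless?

Common attributes: Part1 ∩ Part2 = {Cost, PName}.
Closure of {Cost, PName}: Cost → PartNo applies, adding PartNo; PartNo → SuppID, PName applies, adding SuppID. So (Cost, PName)⁺ = {SuppID, Cost, PartNo, PName}.
This closure contains every attribute of Part1, so Part1 ∩ Part2 → Part1. The join is lossless.

Yes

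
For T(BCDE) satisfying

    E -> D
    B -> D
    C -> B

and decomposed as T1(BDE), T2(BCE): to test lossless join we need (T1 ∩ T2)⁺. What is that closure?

T1 ∩ T2 = {BE}.
E → D applies, adding D
Closure: {BDE}.

BDE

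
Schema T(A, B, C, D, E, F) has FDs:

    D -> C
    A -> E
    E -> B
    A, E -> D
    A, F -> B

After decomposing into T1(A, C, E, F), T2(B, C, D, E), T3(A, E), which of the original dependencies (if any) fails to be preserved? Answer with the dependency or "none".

A, E -> D

Check A, E → D: no single fragment contains all of {A, D, E}, and the restricted closure of {A, E} across the fragments never reaches {D}.
D → C is preserved.
A → E is preserved.
E → B is preserved.
A, F → B is preserved.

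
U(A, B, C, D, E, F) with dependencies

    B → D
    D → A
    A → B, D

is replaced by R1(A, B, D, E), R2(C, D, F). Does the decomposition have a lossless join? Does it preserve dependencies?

Lossless test: (D)⁺ = {A, B, D}, which is a superkey of neither fragment — lossy.
Dependency preservation: every FD's attributes lie within a single fragment, so each can be enforced locally — preserved.

lossy but dependency-preserving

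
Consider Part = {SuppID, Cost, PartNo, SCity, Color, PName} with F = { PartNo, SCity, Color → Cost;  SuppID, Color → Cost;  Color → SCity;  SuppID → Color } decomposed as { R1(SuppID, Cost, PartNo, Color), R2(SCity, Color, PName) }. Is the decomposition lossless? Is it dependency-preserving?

Lossless test: (Color)⁺ = {SCity, Color}, which is a superkey of neither fragment — lossy.
Dependency preservation: PartNo, SCity, Color → Cost is not contained in any single fragment, but the restricted closure of its left-hand side across the fragments still reaches the right-hand side; the remaining FDs each lie inside some fragment. All dependencies are preserved.

lossy but dependency-preserving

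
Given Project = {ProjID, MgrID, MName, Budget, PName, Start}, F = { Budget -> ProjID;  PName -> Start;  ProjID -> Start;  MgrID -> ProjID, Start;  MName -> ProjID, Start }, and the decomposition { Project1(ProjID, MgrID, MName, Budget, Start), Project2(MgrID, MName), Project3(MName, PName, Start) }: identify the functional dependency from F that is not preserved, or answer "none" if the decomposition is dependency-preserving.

Budget → ProjID lies within Project1.
PName → Start lies within Project3.
ProjID → Start lies within Project1.
MgrID → ProjID, Start lies within Project1.
MName → ProjID, Start lies within Project1.
Every dependency is enforceable on the fragments, so the decomposition is dependency-preserving.

none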